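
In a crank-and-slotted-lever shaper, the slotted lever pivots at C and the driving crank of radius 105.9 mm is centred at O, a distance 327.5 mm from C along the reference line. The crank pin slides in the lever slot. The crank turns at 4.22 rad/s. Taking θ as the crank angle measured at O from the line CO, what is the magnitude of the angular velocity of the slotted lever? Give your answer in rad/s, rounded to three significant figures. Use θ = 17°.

1.01

ω = 4.22 rad/s
Crank pin A relative to C: A = (d + r cosθ, r sinθ); lever angle φ = atan2(r sinθ, d + r cosθ).
Differentiating tanφ: φ̇ = rω(d cosθ + r)/(d² + r² + 2dr cosθ).
d² + r² + 2dr cosθ = |CA|² = 0.184805 m²;  d cosθ + r = +0.41909 m.
|ω_lever| = |0.1059·4.22·+0.41909| / 0.184805 = 1.0135 rad/s.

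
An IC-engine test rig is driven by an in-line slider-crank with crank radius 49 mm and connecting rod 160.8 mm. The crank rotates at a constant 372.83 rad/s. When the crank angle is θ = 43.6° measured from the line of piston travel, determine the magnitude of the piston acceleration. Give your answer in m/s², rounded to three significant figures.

5090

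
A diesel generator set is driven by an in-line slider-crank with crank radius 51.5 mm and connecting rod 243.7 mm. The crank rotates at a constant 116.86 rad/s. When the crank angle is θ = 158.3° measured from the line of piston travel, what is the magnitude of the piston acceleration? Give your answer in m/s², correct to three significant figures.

ω = 116.9 rad/s
x(θ) = r cosθ + √(L² − r² sin²θ); with ω constant, a = ω²·d²x/dθ².
d²x/dθ² = −r cosθ − r²(cos2θ)/√u − r⁴ sin²2θ/(4u^{3/2}),  u = L² − r² sin²θ = 0.0590271 m².
Substituting r = 0.0515 m, L = 0.2437 m, θ = 158.3°: d²x/dθ² = +0.039861 m.
a = ω²·d²x/dθ² = (116.9)²·(+0.039861) = +544.35 m/s²;  |a| = 544.35 m/s².

544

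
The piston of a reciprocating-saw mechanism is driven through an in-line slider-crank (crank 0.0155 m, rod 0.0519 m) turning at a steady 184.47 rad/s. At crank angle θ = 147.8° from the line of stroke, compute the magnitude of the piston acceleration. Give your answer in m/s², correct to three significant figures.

374

ω = 184.5 rad/s
x(θ) = r cosθ + √(L² − r² sin²θ); with ω constant, a = ω²·d²x/dθ².
d²x/dθ² = −r cosθ − r²(cos2θ)/√u − r⁴ sin²2θ/(4u^{3/2}),  u = L² − r² sin²θ = 0.00262539 m².
Substituting r = 0.0155 m, L = 0.0519 m, θ = 147.8°: d²x/dθ² = +0.011003 m.
a = ω²·d²x/dθ² = (184.5)²·(+0.011003) = +374.42 m/s²;  |a| = 374.42 m/s².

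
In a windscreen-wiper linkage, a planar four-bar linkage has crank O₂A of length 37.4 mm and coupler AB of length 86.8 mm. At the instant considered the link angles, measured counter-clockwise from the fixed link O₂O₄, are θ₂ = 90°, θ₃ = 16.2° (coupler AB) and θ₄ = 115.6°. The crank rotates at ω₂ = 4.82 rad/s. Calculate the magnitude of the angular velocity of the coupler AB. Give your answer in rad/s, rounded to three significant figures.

0.910

ω₂ = 4.82 rad/s
Differentiating the loop-closure r₂e^{iθ₂}+r₃e^{iθ₃}=r₁+r₄e^{iθ₄} gives r₂ω₂e^{iθ₂}+r₃ω₃e^{iθ₃}=r₄ω₄e^{iθ₄}.
Eliminating the other unknown: ω₃ = r₂ω₂ sin(θ₄−θ₂) / [r₃ sin(θ₃−θ₄)].
Numerator sine = +0.43209; denominator sine = -0.98657.
Result = 0.0374·4.82·(+0.43209) / (0.0868·(-0.98657)) = -0.90958 rad/s; magnitude 0.90958 rad/s.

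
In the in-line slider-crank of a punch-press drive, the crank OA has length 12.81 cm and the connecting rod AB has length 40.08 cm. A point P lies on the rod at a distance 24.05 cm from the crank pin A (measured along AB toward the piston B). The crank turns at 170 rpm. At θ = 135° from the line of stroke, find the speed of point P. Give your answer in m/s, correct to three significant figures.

1.53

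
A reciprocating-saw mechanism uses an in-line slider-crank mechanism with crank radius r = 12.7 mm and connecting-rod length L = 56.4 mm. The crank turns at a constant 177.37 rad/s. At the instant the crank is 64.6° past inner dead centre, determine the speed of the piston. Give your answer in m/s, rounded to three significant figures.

ω = 177.4 rad/s
For an in-line slider-crank, x = r cosθ + √(L² − r² sin²θ), so v = −rω sinθ·[1 + r cosθ/√(L² − r² sin²θ)].
With r = 0.0127 m, L = 0.0564 m, θ = 64.6°: √(L² − r² sin²θ) = 0.055221 m.
v = −0.0127·177.4·0.90334·[1 + 0.0127·0.42894/0.055221] = -2.2356 m/s.
|v| = 2.2356 m/s.

2.24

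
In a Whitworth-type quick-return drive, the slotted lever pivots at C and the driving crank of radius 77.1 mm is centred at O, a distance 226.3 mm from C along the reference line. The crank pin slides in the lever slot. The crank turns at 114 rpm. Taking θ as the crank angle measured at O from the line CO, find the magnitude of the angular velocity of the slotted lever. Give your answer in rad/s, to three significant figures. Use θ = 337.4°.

ω = 11.94 rad/s (from 114 rpm).
Crank pin A relative to C: A = (d + r cosθ, r sinθ); lever angle φ = atan2(r sinθ, d + r cosθ).
Differentiating tanφ: φ̇ = rω(d cosθ + r)/(d² + r² + 2dr cosθ).
d² + r² + 2dr cosθ = |CA|² = 0.0893719 m²;  d cosθ + r = +0.28602 m.
|ω_lever| = |0.0771·11.94·+0.28602| / 0.0893719 = 2.9457 rad/s.

2.95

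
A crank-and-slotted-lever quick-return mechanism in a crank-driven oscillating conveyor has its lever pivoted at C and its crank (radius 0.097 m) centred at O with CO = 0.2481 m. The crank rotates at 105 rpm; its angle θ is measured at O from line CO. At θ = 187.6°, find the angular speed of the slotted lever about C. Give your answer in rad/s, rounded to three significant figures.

6.83

ω = 11 rad/s (from 105 rpm).
Crank pin A relative to C: A = (d + r cosθ, r sinθ); lever angle φ = atan2(r sinθ, d + r cosθ).
Differentiating tanφ: φ̇ = rω(d cosθ + r)/(d² + r² + 2dr cosθ).
d² + r² + 2dr cosθ = |CA|² = 0.023254 m²;  d cosθ + r = -0.14892 m.
|ω_lever| = |0.097·11·-0.14892| / 0.023254 = 6.8304 rad/s.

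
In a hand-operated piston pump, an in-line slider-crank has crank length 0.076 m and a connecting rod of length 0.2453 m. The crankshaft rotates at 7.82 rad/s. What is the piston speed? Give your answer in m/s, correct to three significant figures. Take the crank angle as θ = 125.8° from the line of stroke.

ω = 7.82 rad/s
For an in-line slider-crank, x = r cosθ + √(L² − r² sin²θ), so v = −rω sinθ·[1 + r cosθ/√(L² − r² sin²θ)].
With r = 0.076 m, L = 0.2453 m, θ = 125.8°: √(L² − r² sin²θ) = 0.23743 m.
v = −0.076·7.82·0.81106·[1 + 0.076·-0.58496/0.23743] = -0.39177 m/s.
|v| = 0.39177 m/s.

0.392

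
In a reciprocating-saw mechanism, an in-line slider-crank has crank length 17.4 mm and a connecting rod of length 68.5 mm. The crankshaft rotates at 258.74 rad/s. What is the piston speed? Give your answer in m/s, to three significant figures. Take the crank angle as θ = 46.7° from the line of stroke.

ω = 258.7 rad/s
For an in-line slider-crank, x = r cosθ + √(L² − r² sin²θ), so v = −rω sinθ·[1 + r cosθ/√(L² − r² sin²θ)].
With r = 0.0174 m, L = 0.0685 m, θ = 46.7°: √(L² − r² sin²θ) = 0.067319 m.
v = −0.0174·258.7·0.72777·[1 + 0.0174·0.68582/0.067319] = -3.8573 m/s.
|v| = 3.8573 m/s.

3.86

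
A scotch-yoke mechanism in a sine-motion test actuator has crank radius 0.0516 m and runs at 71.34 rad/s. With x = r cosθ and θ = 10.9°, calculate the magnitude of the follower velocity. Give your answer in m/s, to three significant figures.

ω = 71.34 rad/s
x = r cosθ ⇒ ẋ = −rω sinθ.
|v| = rω|sinθ| = 0.0516·71.34·|sin 10.9°| = 0.69609 m/s.

0.696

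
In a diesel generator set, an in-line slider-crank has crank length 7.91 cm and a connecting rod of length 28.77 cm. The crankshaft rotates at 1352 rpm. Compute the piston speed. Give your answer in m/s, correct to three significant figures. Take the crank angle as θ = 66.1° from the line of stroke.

11.4

ω = 2π·1352/60 = 141.6 rad/s
For an in-line slider-crank, x = r cosθ + √(L² − r² sin²θ), so v = −rω sinθ·[1 + r cosθ/√(L² − r² sin²θ)].
With r = 0.0791 m, L = 0.2877 m, θ = 66.1°: √(L² − r² sin²θ) = 0.27846 m.
v = −0.0791·141.6·0.91425·[1 + 0.0791·0.40514/0.27846] = -11.417 m/s.
|v| = 11.417 m/s.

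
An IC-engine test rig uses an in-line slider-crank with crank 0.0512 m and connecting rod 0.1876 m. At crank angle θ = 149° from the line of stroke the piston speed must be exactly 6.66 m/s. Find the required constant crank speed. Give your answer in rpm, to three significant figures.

For an in-line slider-crank, |v_piston| = rω|sinθ|·[1 + r cosθ/√(L² − r² sin²θ)].
With r = 0.0512 m, L = 0.1876 m, θ = 149°: the bracketed kinematic factor |dx/dθ| = 0.020139 m.
ω = v/|dx/dθ| = 6.66/0.020139 = 330.7 rad/s.
N = 60ω/(2π) = 3157.9 rpm.

3160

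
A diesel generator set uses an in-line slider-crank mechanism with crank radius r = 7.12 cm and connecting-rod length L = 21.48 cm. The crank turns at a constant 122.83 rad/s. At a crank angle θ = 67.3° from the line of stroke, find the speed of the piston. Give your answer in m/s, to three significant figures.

9.15

ω = 122.8 rad/s
For an in-line slider-crank, x = r cosθ + √(L² − r² sin²θ), so v = −rω sinθ·[1 + r cosθ/√(L² − r² sin²θ)].
With r = 0.0712 m, L = 0.2148 m, θ = 67.3°: √(L² − r² sin²θ) = 0.20451 m.
v = −0.0712·122.8·0.92254·[1 + 0.0712·0.38591/0.20451] = -9.152 m/s.
|v| = 9.152 m/s.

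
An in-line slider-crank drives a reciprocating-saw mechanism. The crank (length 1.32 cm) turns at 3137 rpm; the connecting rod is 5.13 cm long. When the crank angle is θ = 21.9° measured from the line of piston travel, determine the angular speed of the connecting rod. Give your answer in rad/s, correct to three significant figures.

78.8

ω = 328.5 rad/s (converted from 3137 rpm).
The rod makes angle φ with the slider axis where L sinφ = r sinθ; differentiating, L cosφ·φ̇ = r ω cosθ.
L cosφ = √(L² − r² sin²θ) = 0.051063 m.
|ω_rod| = r ω |cosθ| / √(L² − r² sin²θ) = 0.0132·328.5·0.92784/0.051063 = 78.792 rad/s.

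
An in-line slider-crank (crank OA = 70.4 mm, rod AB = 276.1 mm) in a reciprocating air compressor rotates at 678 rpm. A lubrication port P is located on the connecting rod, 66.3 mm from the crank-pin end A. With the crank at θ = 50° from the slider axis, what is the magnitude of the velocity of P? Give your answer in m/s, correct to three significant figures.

4.67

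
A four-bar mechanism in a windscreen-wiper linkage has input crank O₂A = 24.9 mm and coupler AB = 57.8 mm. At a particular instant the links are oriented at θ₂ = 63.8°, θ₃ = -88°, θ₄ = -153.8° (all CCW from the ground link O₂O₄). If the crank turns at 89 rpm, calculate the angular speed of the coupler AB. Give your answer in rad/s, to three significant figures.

ω₂ = 9.32 rad/s (from 89 rpm).
Differentiating the loop-closure r₂e^{iθ₂}+r₃e^{iθ₃}=r₁+r₄e^{iθ₄} gives r₂ω₂e^{iθ₂}+r₃ω₃e^{iθ₃}=r₄ω₄e^{iθ₄}.
Eliminating the other unknown: ω₃ = r₂ω₂ sin(θ₄−θ₂) / [r₃ sin(θ₃−θ₄)].
Numerator sine = +0.61015; denominator sine = +0.91212.
Result = 0.0249·9.32·(+0.61015) / (0.0578·(+0.91212)) = +2.6858 rad/s; magnitude 2.6858 rad/s.

2.69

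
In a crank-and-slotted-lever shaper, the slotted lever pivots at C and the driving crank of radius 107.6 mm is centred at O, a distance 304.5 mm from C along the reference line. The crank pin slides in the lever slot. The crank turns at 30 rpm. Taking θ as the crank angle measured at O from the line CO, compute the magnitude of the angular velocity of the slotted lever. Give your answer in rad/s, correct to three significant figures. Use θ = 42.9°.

ω = 3.142 rad/s (from 30 rpm).
Crank pin A relative to C: A = (d + r cosθ, r sinθ); lever angle φ = atan2(r sinθ, d + r cosθ).
Differentiating tanφ: φ̇ = rω(d cosθ + r)/(d² + r² + 2dr cosθ).
d² + r² + 2dr cosθ = |CA|² = 0.1523 m²;  d cosθ + r = +0.33066 m.
|ω_lever| = |0.1076·3.142·+0.33066| / 0.1523 = 0.73391 rad/s.

0.734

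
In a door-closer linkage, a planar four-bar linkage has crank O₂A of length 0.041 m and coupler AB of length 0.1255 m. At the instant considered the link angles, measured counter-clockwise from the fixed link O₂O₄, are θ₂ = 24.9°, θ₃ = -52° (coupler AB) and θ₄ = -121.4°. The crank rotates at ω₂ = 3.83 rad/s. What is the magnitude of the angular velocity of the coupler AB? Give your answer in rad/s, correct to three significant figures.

ω₂ = 3.83 rad/s
Differentiating the loop-closure r₂e^{iθ₂}+r₃e^{iθ₃}=r₁+r₄e^{iθ₄} gives r₂ω₂e^{iθ₂}+r₃ω₃e^{iθ₃}=r₄ω₄e^{iθ₄}.
Eliminating the other unknown: ω₃ = r₂ω₂ sin(θ₄−θ₂) / [r₃ sin(θ₃−θ₄)].
Numerator sine = -0.55484; denominator sine = +0.93606.
Result = 0.041·3.83·(-0.55484) / (0.1255·(+0.93606)) = -0.74166 rad/s; magnitude 0.74166 rad/s.

0.742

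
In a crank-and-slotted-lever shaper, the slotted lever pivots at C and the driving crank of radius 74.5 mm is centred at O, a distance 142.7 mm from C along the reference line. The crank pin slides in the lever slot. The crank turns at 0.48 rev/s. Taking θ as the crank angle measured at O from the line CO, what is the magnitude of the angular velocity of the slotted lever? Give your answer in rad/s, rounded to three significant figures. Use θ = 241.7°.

ω = 3.016 rad/s (from 0.48 rev/s).
Crank pin A relative to C: A = (d + r cosθ, r sinθ); lever angle φ = atan2(r sinθ, d + r cosθ).
Differentiating tanφ: φ̇ = rω(d cosθ + r)/(d² + r² + 2dr cosθ).
d² + r² + 2dr cosθ = |CA|² = 0.0158333 m²;  d cosθ + r = +0.0068476 m.
|ω_lever| = |0.0745·3.016·+0.0068476| / 0.0158333 = 0.097173 rad/s.

0.0972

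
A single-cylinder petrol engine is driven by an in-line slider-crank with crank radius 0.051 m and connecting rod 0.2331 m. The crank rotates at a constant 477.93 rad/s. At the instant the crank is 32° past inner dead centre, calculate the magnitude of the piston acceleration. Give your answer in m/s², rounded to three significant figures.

11000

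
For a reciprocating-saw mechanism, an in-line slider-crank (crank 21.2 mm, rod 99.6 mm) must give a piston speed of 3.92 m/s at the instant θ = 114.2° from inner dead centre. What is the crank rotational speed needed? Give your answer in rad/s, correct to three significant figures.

223

For an in-line slider-crank, |v_piston| = rω|sinθ|·[1 + r cosθ/√(L² − r² sin²θ)].
With r = 0.0212 m, L = 0.0996 m, θ = 114.2°: the bracketed kinematic factor |dx/dθ| = 0.017617 m.
ω = v/|dx/dθ| = 3.92/0.017617 = 222.51 rad/s.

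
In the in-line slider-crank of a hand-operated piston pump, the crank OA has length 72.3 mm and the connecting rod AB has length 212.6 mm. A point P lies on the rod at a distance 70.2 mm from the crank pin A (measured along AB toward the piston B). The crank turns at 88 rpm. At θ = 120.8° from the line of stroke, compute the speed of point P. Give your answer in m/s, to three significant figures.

0.584

ω = 9.215 rad/s.  Crank-pin speed |V_A| = rω = 0.66627 m/s, perpendicular to OA.
Rod angle: sinφ = −(r/L) sinθ ⇒ φ = -16.984°; ω_rod = −rω cosθ/√(L²−r²sin²θ) = +1.6779 rad/s.
V_P = V_A + ω_rod × AP, with AP = 0.0702 m along the rod.
Components: V_Px = −rω sinθ − a·ω_rod·sinφ = -0.53789 m/s;  V_Py = rω cosθ + a·ω_rod·cosφ = -0.22851 m/s.
|V_P| = √(V_Px² + V_Py²) = 0.58442 m/s.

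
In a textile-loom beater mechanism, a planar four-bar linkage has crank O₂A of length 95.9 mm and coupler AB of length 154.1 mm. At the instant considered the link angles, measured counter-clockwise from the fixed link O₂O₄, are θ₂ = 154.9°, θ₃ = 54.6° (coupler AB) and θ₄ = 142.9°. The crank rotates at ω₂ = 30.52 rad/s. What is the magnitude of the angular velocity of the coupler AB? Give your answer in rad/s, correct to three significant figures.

ω₂ = 30.52 rad/s
Differentiating the loop-closure r₂e^{iθ₂}+r₃e^{iθ₃}=r₁+r₄e^{iθ₄} gives r₂ω₂e^{iθ₂}+r₃ω₃e^{iθ₃}=r₄ω₄e^{iθ₄}.
Eliminating the other unknown: ω₃ = r₂ω₂ sin(θ₄−θ₂) / [r₃ sin(θ₃−θ₄)].
Numerator sine = -0.20791; denominator sine = -0.99956.
Result = 0.0959·30.52·(-0.20791) / (0.1541·(-0.99956)) = +3.9507 rad/s; magnitude 3.9507 rad/s.

3.95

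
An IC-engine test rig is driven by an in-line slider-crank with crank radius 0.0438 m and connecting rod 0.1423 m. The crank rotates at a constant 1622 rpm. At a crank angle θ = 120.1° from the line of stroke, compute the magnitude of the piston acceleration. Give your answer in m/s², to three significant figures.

ω = 2π·1622/60 = 169.9 rad/s
x(θ) = r cosθ + √(L² − r² sin²θ); with ω constant, a = ω²·d²x/dθ².
d²x/dθ² = −r cosθ − r²(cos2θ)/√u − r⁴ sin²2θ/(4u^{3/2}),  u = L² − r² sin²θ = 0.0188134 m².
Substituting r = 0.0438 m, L = 0.1423 m, θ = 120.1°: d²x/dθ² = +0.028649 m.
a = ω²·d²x/dθ² = (169.9)²·(+0.028649) = +826.54 m/s²;  |a| = 826.54 m/s².

827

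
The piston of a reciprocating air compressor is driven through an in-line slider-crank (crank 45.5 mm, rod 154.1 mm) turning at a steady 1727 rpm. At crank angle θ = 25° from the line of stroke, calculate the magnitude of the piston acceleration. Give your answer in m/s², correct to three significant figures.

1640

ω = 2π·1727/60 = 180.9 rad/s
x(θ) = r cosθ + √(L² − r² sin²θ); with ω constant, a = ω²·d²x/dθ².
d²x/dθ² = −r cosθ − r²(cos2θ)/√u − r⁴ sin²2θ/(4u^{3/2}),  u = L² − r² sin²θ = 0.0233771 m².
Substituting r = 0.0455 m, L = 0.1541 m, θ = 25°: d²x/dθ² = -0.050116 m.
a = ω²·d²x/dθ² = (180.9)²·(-0.050116) = -1639.2 m/s²;  |a| = 1639.2 m/s².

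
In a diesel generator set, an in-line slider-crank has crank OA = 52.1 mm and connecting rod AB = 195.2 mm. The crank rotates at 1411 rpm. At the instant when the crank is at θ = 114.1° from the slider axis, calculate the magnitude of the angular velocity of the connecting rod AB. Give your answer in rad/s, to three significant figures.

16.6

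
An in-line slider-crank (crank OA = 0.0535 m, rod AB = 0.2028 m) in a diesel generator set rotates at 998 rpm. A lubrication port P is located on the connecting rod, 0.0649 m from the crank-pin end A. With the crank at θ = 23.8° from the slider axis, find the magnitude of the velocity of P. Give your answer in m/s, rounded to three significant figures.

4.24

ω = 104.5 rad/s.  Crank-pin speed |V_A| = rω = 5.5913 m/s, perpendicular to OA.
Rod angle: sinφ = −(r/L) sinθ ⇒ φ = -6.111°; ω_rod = −rω cosθ/√(L²−r²sin²θ) = -25.37 rad/s.
V_P = V_A + ω_rod × AP, with AP = 0.0649 m along the rod.
Components: V_Px = −rω sinθ − a·ω_rod·sinφ = -2.4316 m/s;  V_Py = rω cosθ + a·ω_rod·cosφ = +3.4787 m/s.
|V_P| = √(V_Px² + V_Py²) = 4.2443 m/s.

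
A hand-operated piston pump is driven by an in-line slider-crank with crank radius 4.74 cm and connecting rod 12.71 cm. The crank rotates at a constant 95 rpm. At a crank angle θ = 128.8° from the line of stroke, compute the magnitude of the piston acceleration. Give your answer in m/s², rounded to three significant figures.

3.27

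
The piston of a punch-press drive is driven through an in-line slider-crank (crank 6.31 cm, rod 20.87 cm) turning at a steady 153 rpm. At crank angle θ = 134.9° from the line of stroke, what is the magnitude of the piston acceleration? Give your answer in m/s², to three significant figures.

ω = 2π·153/60 = 16.02 rad/s
x(θ) = r cosθ + √(L² − r² sin²θ); with ω constant, a = ω²·d²x/dθ².
d²x/dθ² = −r cosθ − r²(cos2θ)/√u − r⁴ sin²2θ/(4u^{3/2}),  u = L² − r² sin²θ = 0.0415579 m².
Substituting r = 0.0631 m, L = 0.2087 m, θ = 134.9°: d²x/dθ² = +0.044141 m.
a = ω²·d²x/dθ² = (16.02)²·(+0.044141) = +11.331 m/s²;  |a| = 11.331 m/s².

11.3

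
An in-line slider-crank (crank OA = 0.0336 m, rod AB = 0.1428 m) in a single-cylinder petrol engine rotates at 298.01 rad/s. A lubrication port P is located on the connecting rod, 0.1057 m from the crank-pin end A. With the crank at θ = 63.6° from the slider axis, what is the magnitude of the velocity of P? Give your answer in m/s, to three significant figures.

9.75

ω = 298 rad/s.  Crank-pin speed |V_A| = rω = 10.013 m/s, perpendicular to OA.
Rod angle: sinφ = −(r/L) sinθ ⇒ φ = -12.167°; ω_rod = −rω cosθ/√(L²−r²sin²θ) = -31.894 rad/s.
V_P = V_A + ω_rod × AP, with AP = 0.1057 m along the rod.
Components: V_Px = −rω sinθ − a·ω_rod·sinφ = -9.6794 m/s;  V_Py = rω cosθ + a·ω_rod·cosφ = +1.1567 m/s.
|V_P| = √(V_Px² + V_Py²) = 9.7483 m/s.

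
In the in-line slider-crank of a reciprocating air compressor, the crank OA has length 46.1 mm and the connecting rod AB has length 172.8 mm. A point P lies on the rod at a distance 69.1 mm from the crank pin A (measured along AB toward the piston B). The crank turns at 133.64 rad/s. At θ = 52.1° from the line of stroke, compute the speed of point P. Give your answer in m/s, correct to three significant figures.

5.66

ω = 133.6 rad/s.  Crank-pin speed |V_A| = rω = 6.1608 m/s, perpendicular to OA.
Rod angle: sinφ = −(r/L) sinθ ⇒ φ = -12.152°; ω_rod = −rω cosθ/√(L²−r²sin²θ) = -22.403 rad/s.
V_P = V_A + ω_rod × AP, with AP = 0.0691 m along the rod.
Components: V_Px = −rω sinθ − a·ω_rod·sinφ = -5.1873 m/s;  V_Py = rω cosθ + a·ω_rod·cosφ = +2.2711 m/s.
|V_P| = √(V_Px² + V_Py²) = 5.6627 m/s.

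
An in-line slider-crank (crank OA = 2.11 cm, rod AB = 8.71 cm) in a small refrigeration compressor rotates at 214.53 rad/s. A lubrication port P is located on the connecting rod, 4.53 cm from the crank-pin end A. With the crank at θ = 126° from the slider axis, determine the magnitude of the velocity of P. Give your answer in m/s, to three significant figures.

ω = 214.5 rad/s.  Crank-pin speed |V_A| = rω = 4.5266 m/s, perpendicular to OA.
Rod angle: sinφ = −(r/L) sinθ ⇒ φ = -11.302°; ω_rod = −rω cosθ/√(L²−r²sin²θ) = +31.151 rad/s.
V_P = V_A + ω_rod × AP, with AP = 0.0453 m along the rod.
Components: V_Px = −rω sinθ − a·ω_rod·sinφ = -3.3855 m/s;  V_Py = rω cosθ + a·ω_rod·cosφ = -1.2769 m/s.
|V_P| = √(V_Px² + V_Py²) = 3.6183 m/s.

3.62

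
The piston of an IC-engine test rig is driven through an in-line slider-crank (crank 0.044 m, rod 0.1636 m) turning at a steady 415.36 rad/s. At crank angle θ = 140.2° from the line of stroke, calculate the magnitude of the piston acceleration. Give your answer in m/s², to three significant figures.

ω = 415.4 rad/s
x(θ) = r cosθ + √(L² − r² sin²θ); with ω constant, a = ω²·d²x/dθ².
d²x/dθ² = −r cosθ − r²(cos2θ)/√u − r⁴ sin²2θ/(4u^{3/2}),  u = L² − r² sin²θ = 0.0259717 m².
Substituting r = 0.044 m, L = 0.1636 m, θ = 140.2°: d²x/dθ² = +0.031419 m.
a = ω²·d²x/dθ² = (415.4)²·(+0.031419) = +5420.6 m/s²;  |a| = 5420.6 m/s².

5420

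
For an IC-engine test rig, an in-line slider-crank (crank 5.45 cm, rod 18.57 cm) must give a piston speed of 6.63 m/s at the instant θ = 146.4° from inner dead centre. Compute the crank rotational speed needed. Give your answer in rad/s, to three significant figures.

292

For an in-line slider-crank, |v_piston| = rω|sinθ|·[1 + r cosθ/√(L² − r² sin²θ)].
With r = 0.0545 m, L = 0.1857 m, θ = 146.4°: the bracketed kinematic factor |dx/dθ| = 0.022688 m.
ω = v/|dx/dθ| = 6.63/0.022688 = 292.22 rad/s.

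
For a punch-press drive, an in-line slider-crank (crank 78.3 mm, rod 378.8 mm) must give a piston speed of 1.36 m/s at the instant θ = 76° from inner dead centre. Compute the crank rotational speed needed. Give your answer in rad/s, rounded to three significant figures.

17.0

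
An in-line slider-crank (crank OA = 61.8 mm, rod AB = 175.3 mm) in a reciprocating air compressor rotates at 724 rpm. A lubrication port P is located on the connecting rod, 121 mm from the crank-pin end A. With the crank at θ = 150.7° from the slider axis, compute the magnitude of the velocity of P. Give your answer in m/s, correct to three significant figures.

ω = 75.82 rad/s.  Crank-pin speed |V_A| = rω = 4.6855 m/s, perpendicular to OA.
Rod angle: sinφ = −(r/L) sinθ ⇒ φ = -9.935°; ω_rod = −rω cosθ/√(L²−r²sin²θ) = +23.664 rad/s.
V_P = V_A + ω_rod × AP, with AP = 0.121 m along the rod.
Components: V_Px = −rω sinθ − a·ω_rod·sinφ = -1.799 m/s;  V_Py = rω cosθ + a·ω_rod·cosφ = -1.2657 m/s.
|V_P| = √(V_Px² + V_Py²) = 2.1996 m/s.

2.20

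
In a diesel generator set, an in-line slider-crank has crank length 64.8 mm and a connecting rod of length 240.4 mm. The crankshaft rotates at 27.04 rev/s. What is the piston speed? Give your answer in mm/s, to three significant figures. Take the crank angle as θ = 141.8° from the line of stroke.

5350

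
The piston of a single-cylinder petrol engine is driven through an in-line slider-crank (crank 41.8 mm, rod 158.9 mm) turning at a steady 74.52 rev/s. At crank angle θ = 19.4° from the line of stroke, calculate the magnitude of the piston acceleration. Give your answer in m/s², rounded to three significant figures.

ω = 2π·74.5 = 468.2 rad/s
x(θ) = r cosθ + √(L² − r² sin²θ); with ω constant, a = ω²·d²x/dθ².
d²x/dθ² = −r cosθ − r²(cos2θ)/√u − r⁴ sin²2θ/(4u^{3/2}),  u = L² − r² sin²θ = 0.0250564 m².
Substituting r = 0.0418 m, L = 0.1589 m, θ = 19.4°: d²x/dθ² = -0.048105 m.
a = ω²·d²x/dθ² = (468.2)²·(-0.048105) = -10546 m/s²;  |a| = 10546 m/s².

10500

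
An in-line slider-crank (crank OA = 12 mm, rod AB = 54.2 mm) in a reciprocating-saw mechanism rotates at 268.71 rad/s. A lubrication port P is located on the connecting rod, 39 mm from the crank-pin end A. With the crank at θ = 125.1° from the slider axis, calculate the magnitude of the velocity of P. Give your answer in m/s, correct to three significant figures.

ω = 268.7 rad/s.  Crank-pin speed |V_A| = rω = 3.2245 m/s, perpendicular to OA.
Rod angle: sinφ = −(r/L) sinθ ⇒ φ = -10.436°; ω_rod = −rω cosθ/√(L²−r²sin²θ) = +34.784 rad/s.
V_P = V_A + ω_rod × AP, with AP = 0.039 m along the rod.
Components: V_Px = −rω sinθ − a·ω_rod·sinφ = -2.3924 m/s;  V_Py = rω cosθ + a·ω_rod·cosφ = -0.51997 m/s.
|V_P| = √(V_Px² + V_Py²) = 2.4483 m/s.

2.45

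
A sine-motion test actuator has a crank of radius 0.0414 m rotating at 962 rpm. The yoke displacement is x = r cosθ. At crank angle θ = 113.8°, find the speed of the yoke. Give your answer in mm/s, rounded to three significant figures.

ω = 100.7 rad/s (from 962 rpm).
x = r cosθ ⇒ ẋ = −rω sinθ.
|v| = rω|sinθ| = 0.0414·100.7·|sin 113.8°| = 3.816 m/s = 3816 mm/s.

3820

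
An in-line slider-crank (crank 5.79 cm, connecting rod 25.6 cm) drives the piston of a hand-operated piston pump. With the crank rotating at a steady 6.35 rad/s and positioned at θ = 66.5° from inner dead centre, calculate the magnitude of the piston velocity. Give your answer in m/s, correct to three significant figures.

0.368

ω = 6.35 rad/s
For an in-line slider-crank, x = r cosθ + √(L² − r² sin²θ), so v = −rω sinθ·[1 + r cosθ/√(L² − r² sin²θ)].
With r = 0.0579 m, L = 0.256 m, θ = 66.5°: √(L² − r² sin²θ) = 0.25043 m.
v = −0.0579·6.35·0.91706·[1 + 0.0579·0.39875/0.25043] = -0.36825 m/s.
|v| = 0.36825 m/s.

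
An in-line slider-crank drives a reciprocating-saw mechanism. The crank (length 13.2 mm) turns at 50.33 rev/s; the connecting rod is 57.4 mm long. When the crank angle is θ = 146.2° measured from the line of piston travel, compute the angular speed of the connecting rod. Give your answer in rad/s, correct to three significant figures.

60.9

ω = 316.2 rad/s (converted from 50.33 rev/s).
The rod makes angle φ with the slider axis where L sinφ = r sinθ; differentiating, L cosφ·φ̇ = r ω cosθ.
L cosφ = √(L² − r² sin²θ) = 0.056928 m.
|ω_rod| = r ω |cosθ| / √(L² − r² sin²θ) = 0.0132·316.2·0.83098/0.056928 = 60.932 rad/s.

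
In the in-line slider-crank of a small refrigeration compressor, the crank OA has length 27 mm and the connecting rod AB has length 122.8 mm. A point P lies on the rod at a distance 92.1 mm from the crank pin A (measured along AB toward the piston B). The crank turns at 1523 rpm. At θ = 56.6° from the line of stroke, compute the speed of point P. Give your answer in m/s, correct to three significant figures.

3.97

ω = 159.5 rad/s.  Crank-pin speed |V_A| = rω = 4.3062 m/s, perpendicular to OA.
Rod angle: sinφ = −(r/L) sinθ ⇒ φ = -10.577°; ω_rod = −rω cosθ/√(L²−r²sin²θ) = -19.637 rad/s.
V_P = V_A + ω_rod × AP, with AP = 0.0921 m along the rod.
Components: V_Px = −rω sinθ − a·ω_rod·sinφ = -3.927 m/s;  V_Py = rω cosθ + a·ω_rod·cosφ = +0.59262 m/s.
|V_P| = √(V_Px² + V_Py²) = 3.9714 m/s.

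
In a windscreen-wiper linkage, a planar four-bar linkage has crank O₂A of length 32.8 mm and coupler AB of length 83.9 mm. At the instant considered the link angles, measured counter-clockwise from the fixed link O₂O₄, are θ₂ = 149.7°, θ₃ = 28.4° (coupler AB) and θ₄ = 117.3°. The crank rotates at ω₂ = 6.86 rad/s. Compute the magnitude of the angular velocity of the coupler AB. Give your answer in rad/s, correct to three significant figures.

ω₂ = 6.86 rad/s
Differentiating the loop-closure r₂e^{iθ₂}+r₃e^{iθ₃}=r₁+r₄e^{iθ₄} gives r₂ω₂e^{iθ₂}+r₃ω₃e^{iθ₃}=r₄ω₄e^{iθ₄}.
Eliminating the other unknown: ω₃ = r₂ω₂ sin(θ₄−θ₂) / [r₃ sin(θ₃−θ₄)].
Numerator sine = -0.53583; denominator sine = -0.99982.
Result = 0.0328·6.86·(-0.53583) / (0.0839·(-0.99982)) = +1.4373 rad/s; magnitude 1.4373 rad/s.

1.44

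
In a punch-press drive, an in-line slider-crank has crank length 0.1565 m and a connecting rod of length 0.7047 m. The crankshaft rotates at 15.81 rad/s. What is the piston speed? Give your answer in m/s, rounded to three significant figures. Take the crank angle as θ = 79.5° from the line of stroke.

2.53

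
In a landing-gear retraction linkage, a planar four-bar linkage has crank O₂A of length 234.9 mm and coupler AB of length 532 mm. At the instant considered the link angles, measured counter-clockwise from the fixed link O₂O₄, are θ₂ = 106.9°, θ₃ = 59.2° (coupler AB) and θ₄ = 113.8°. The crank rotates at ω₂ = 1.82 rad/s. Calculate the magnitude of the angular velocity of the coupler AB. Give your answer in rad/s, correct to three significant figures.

0.118

ω₂ = 1.82 rad/s
Differentiating the loop-closure r₂e^{iθ₂}+r₃e^{iθ₃}=r₁+r₄e^{iθ₄} gives r₂ω₂e^{iθ₂}+r₃ω₃e^{iθ₃}=r₄ω₄e^{iθ₄}.
Eliminating the other unknown: ω₃ = r₂ω₂ sin(θ₄−θ₂) / [r₃ sin(θ₃−θ₄)].
Numerator sine = +0.12014; denominator sine = -0.81513.
Result = 0.2349·1.82·(+0.12014) / (0.532·(-0.81513)) = -0.11844 rad/s; magnitude 0.11844 rad/s.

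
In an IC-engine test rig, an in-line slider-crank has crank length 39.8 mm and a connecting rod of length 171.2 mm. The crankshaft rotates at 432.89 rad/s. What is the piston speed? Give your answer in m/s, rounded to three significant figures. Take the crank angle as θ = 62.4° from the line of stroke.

ω = 432.9 rad/s
For an in-line slider-crank, x = r cosθ + √(L² − r² sin²θ), so v = −rω sinθ·[1 + r cosθ/√(L² − r² sin²θ)].
With r = 0.0398 m, L = 0.1712 m, θ = 62.4°: √(L² − r² sin²θ) = 0.16753 m.
v = −0.0398·432.9·0.88620·[1 + 0.0398·0.46330/0.16753] = -16.949 m/s.
|v| = 16.949 m/s.

16.9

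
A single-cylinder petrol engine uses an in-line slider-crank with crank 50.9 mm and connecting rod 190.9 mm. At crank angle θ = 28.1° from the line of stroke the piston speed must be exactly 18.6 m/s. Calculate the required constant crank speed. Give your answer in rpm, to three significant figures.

5990

For an in-line slider-crank, |v_piston| = rω|sinθ|·[1 + r cosθ/√(L² − r² sin²θ)].
With r = 0.0509 m, L = 0.1909 m, θ = 28.1°: the bracketed kinematic factor |dx/dθ| = 0.029658 m.
ω = v/|dx/dθ| = 18.6/0.029658 = 627.14 rad/s.
N = 60ω/(2π) = 5988.8 rpm.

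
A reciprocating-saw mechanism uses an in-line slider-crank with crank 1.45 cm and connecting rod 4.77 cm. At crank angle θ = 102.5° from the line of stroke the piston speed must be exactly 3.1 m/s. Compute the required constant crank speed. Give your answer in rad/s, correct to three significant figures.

235

For an in-line slider-crank, |v_piston| = rω|sinθ|·[1 + r cosθ/√(L² − r² sin²θ)].
With r = 0.0145 m, L = 0.0477 m, θ = 102.5°: the bracketed kinematic factor |dx/dθ| = 0.013181 m.
ω = v/|dx/dθ| = 3.1/0.013181 = 235.19 rad/s.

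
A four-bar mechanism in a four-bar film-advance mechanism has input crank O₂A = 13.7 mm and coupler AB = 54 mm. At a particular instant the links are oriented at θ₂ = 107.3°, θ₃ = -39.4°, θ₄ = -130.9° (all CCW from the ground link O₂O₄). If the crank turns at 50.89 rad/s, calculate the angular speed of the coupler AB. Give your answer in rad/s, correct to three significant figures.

ω₂ = 50.89 rad/s
Differentiating the loop-closure r₂e^{iθ₂}+r₃e^{iθ₃}=r₁+r₄e^{iθ₄} gives r₂ω₂e^{iθ₂}+r₃ω₃e^{iθ₃}=r₄ω₄e^{iθ₄}.
Eliminating the other unknown: ω₃ = r₂ω₂ sin(θ₄−θ₂) / [r₃ sin(θ₃−θ₄)].
Numerator sine = +0.84989; denominator sine = +0.99966.
Result = 0.0137·50.89·(+0.84989) / (0.054·(+0.99966)) = +10.977 rad/s; magnitude 10.977 rad/s.

11.0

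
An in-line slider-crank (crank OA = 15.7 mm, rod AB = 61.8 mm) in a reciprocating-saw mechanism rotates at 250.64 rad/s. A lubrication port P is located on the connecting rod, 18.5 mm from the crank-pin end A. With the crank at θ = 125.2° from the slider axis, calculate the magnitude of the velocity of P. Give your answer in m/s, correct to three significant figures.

3.46

ω = 250.6 rad/s.  Crank-pin speed |V_A| = rω = 3.935 m/s, perpendicular to OA.
Rod angle: sinφ = −(r/L) sinθ ⇒ φ = -11.981°; ω_rod = −rω cosθ/√(L²−r²sin²θ) = +37.521 rad/s.
V_P = V_A + ω_rod × AP, with AP = 0.0185 m along the rod.
Components: V_Px = −rω sinθ − a·ω_rod·sinφ = -3.0714 m/s;  V_Py = rω cosθ + a·ω_rod·cosφ = -1.5893 m/s.
|V_P| = √(V_Px² + V_Py²) = 3.4582 m/s.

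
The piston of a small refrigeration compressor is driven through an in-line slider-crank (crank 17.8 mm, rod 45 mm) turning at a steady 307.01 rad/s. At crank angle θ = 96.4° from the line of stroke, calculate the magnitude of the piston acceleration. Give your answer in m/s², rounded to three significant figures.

889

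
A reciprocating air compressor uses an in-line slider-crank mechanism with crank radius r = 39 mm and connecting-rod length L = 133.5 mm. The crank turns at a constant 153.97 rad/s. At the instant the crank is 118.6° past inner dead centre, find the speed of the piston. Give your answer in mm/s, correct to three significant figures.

ω = 154 rad/s
For an in-line slider-crank, x = r cosθ + √(L² − r² sin²θ), so v = −rω sinθ·[1 + r cosθ/√(L² − r² sin²θ)].
With r = 0.039 m, L = 0.1335 m, θ = 118.6°: √(L² − r² sin²θ) = 0.12903 m.
v = −0.039·154·0.87798·[1 + 0.039·-0.47869/0.12903] = -4.5094 m/s.
|v| = 4.5094 m/s = 4509.4 mm/s.

4510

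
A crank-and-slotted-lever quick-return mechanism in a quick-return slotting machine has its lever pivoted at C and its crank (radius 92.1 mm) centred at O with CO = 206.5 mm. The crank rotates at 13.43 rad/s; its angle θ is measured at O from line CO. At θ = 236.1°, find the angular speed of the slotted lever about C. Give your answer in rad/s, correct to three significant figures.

ω = 13.43 rad/s
Crank pin A relative to C: A = (d + r cosθ, r sinθ); lever angle φ = atan2(r sinθ, d + r cosθ).
Differentiating tanφ: φ̇ = rω(d cosθ + r)/(d² + r² + 2dr cosθ).
d² + r² + 2dr cosθ = |CA|² = 0.0299095 m²;  d cosθ + r = -0.023074 m.
|ω_lever| = |0.0921·13.43·-0.023074| / 0.0299095 = 0.95424 rad/s.

0.954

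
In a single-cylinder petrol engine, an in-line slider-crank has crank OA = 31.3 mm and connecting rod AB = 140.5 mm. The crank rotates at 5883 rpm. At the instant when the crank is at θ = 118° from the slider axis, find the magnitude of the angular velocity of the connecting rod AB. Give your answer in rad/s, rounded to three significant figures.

65.7

ω = 616.1 rad/s (converted from 5883 rpm).
The rod makes angle φ with the slider axis where L sinφ = r sinθ; differentiating, L cosφ·φ̇ = r ω cosθ.
L cosφ = √(L² − r² sin²θ) = 0.13776 m.
|ω_rod| = r ω |cosθ| / √(L² − r² sin²θ) = 0.0313·616.1·0.46947/0.13776 = 65.716 rad/s.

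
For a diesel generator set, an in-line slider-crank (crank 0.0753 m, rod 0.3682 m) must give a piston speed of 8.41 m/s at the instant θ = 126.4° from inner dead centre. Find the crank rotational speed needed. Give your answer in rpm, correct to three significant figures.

For an in-line slider-crank, |v_piston| = rω|sinθ|·[1 + r cosθ/√(L² − r² sin²θ)].
With r = 0.0753 m, L = 0.3682 m, θ = 126.4°: the bracketed kinematic factor |dx/dθ| = 0.053151 m.
ω = v/|dx/dθ| = 8.41/0.053151 = 158.23 rad/s.
N = 60ω/(2π) = 1511 rpm.

1510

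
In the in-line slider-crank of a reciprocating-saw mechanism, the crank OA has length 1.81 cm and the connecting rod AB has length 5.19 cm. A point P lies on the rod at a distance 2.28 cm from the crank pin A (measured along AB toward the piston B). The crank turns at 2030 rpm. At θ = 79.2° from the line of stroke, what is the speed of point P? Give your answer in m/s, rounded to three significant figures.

3.92

ω = 212.6 rad/s.  Crank-pin speed |V_A| = rω = 3.8477 m/s, perpendicular to OA.
Rod angle: sinφ = −(r/L) sinθ ⇒ φ = -20.034°; ω_rod = −rω cosθ/√(L²−r²sin²θ) = -14.787 rad/s.
V_P = V_A + ω_rod × AP, with AP = 0.0228 m along the rod.
Components: V_Px = −rω sinθ − a·ω_rod·sinφ = -3.8951 m/s;  V_Py = rω cosθ + a·ω_rod·cosφ = +0.40425 m/s.
|V_P| = √(V_Px² + V_Py²) = 3.916 m/s.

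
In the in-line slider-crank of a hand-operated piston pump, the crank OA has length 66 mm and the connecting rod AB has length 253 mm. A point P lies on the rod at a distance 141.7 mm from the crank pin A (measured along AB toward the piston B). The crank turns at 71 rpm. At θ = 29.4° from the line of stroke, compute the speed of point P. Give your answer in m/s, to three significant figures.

0.331

ω = 7.435 rad/s.  Crank-pin speed |V_A| = rω = 0.49072 m/s, perpendicular to OA.
Rod angle: sinφ = −(r/L) sinθ ⇒ φ = -7.358°; ω_rod = −rω cosθ/√(L²−r²sin²θ) = -1.7038 rad/s.
V_P = V_A + ω_rod × AP, with AP = 0.1417 m along the rod.
Components: V_Px = −rω sinθ − a·ω_rod·sinφ = -0.27181 m/s;  V_Py = rω cosθ + a·ω_rod·cosφ = +0.18807 m/s.
|V_P| = √(V_Px² + V_Py²) = 0.33054 m/s.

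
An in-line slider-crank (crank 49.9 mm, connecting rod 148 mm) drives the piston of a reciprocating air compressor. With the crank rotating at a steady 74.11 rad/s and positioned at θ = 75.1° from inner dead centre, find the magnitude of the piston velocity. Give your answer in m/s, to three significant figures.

3.90

ω = 74.11 rad/s
For an in-line slider-crank, x = r cosθ + √(L² − r² sin²θ), so v = −rω sinθ·[1 + r cosθ/√(L² − r² sin²θ)].
With r = 0.0499 m, L = 0.148 m, θ = 75.1°: √(L² − r² sin²θ) = 0.13992 m.
v = −0.0499·74.11·0.96638·[1 + 0.0499·0.25713/0.13992] = -3.9015 m/s.
|v| = 3.9015 m/s.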